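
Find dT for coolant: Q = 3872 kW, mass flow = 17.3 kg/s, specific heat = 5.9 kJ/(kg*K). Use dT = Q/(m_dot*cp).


dT = Q / (m_dot * cp)
dT = 3872 / (17.3 * 5.9)
dT = 37.935 C

37.935


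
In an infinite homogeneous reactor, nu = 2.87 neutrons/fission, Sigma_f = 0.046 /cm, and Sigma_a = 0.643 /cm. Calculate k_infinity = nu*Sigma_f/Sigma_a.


k_inf = nu * Sigma_f / Sigma_a
k_inf = 2.87 * 0.046 / 0.643
k_inf = 0.20532

0.20532


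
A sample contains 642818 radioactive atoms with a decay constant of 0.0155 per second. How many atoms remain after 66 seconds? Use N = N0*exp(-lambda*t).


N = N0 * exp(-lambda * t)
N = 642818 * exp(-0.0155 * 66)
N = 231103

231103


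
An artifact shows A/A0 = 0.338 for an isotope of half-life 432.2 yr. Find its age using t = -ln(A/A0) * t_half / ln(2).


lambda = ln(2) / t_half = ln(2) / 432.2 = 0.001603765 /yr
t = -ln(A/A0) / lambda
t = -ln(0.338) / 0.001603765
t = 676.35 yr

676.35


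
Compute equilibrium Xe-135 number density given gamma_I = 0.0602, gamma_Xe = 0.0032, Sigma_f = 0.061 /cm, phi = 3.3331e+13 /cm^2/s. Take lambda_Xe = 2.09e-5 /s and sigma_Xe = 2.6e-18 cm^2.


Xe_eq = (gamma_I + gamma_Xe) * Sigma_f * phi / (lambda_Xe + sigma_Xe * phi)
Numerator = (0.0602 + 0.0032) * 0.061 * 3.3331e+13 = 1.289043e+11
Denominator = 2.09e-5 + 2.6e-18 * 3.3331e+13 = 1.075606e-04
Xe_eq = 1.289043e+11 / 1.075606e-04 = 1.1984e+15 /cm^3

1.1984e+15


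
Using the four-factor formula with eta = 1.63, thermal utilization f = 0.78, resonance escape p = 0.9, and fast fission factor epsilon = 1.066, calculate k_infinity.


k_inf = eta * f * p * epsilon
k_inf = 1.63 * 0.78 * 0.9 * 1.066
k_inf = 1.2198

1.2198


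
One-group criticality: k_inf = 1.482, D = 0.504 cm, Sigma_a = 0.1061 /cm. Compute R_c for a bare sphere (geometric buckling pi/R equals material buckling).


L^2 = D / Sigma_a = 0.504 / 0.1061 = 4.750236 cm^2
B_m^2 = (k_inf - 1) / L^2 = (1.482 - 1) / 4.750236 = 0.1014686 /cm^2
For a bare sphere: B_g = pi/R, so R_c = pi / sqrt(B_m^2)
R_c = pi / sqrt(0.1014686) = 9.8624 cm

9.8624


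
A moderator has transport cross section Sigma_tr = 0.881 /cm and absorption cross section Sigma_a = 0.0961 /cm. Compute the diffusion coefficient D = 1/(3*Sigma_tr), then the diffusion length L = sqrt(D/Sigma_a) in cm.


D = 1 / (3 * Sigma_tr) = 1 / (3 * 0.881) = 0.3783579 cm
L = sqrt(D / Sigma_a)
L = sqrt(0.3783579 / 0.0961)
L = 1.9842 cm

1.9842


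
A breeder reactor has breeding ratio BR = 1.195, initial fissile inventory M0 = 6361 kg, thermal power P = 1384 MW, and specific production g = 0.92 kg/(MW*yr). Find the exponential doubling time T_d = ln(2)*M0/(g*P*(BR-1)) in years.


Breeding gain G = BR - 1 = 1.195 - 1 = 0.195
Fissile production rate = g * P * G = 0.92 * 1384 * 0.195 = 248.2896 kg/yr
T_d = ln(2) * M0 / (g * P * G)
T_d = ln(2) * 6361 / 248.2896 = 17.758 yr

17.758


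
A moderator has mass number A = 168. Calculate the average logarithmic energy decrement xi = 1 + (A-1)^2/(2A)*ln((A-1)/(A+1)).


xi = 1 + (A-1)^2/(2A) * ln((A-1)/(A+1))
xi = 1 + (168-1)^2/(2*168) * ln((168-1)/(168 +1))
xi = 0.011858

0.011858


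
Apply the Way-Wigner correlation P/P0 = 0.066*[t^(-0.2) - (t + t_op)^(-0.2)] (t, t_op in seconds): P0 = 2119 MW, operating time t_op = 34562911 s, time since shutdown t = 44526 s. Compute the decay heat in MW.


P/P0 = 0.066 * [t^(-0.2) - (t + t_op)^(-0.2)]
P/P0 = 0.066 * [44526^(-0.2) - (44526 + 34562911)^(-0.2)]
P/P0 = 0.066 * [0.1175648 - 0.03105747] = 0.005709484
P = 2119 * 0.005709484 = 12.098 MW

12.098


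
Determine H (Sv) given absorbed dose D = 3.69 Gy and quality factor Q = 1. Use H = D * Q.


H = D * Q
H = 3.69 * 1
H = 3.6900 Sv

3.6900


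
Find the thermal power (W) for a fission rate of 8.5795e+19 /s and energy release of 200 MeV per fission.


P = fission_rate * E_MeV * 1.602e-13
P = 8.5795e+19 * 200 * 1.602e-13
P = 2.7489e+09 W

2.7489e+09


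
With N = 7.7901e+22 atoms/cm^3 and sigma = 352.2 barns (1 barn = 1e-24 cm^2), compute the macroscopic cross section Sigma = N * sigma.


Sigma = N * sigma_barns * 1e-24
Sigma = 7.7901e+22 * 352.2 * 1e-24
Sigma = 27.437 /cm

27.437


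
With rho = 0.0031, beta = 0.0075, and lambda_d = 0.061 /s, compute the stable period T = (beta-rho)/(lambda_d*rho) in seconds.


T = (beta - rho) / (lambda_d * rho)
T = (0.0075 - 0.0031) / (0.061 * 0.0031)
T = 23.268 s

23.268


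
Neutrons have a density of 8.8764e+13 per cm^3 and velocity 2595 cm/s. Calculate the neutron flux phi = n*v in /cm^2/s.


phi = n * v
phi = 8.8764e+13 * 2595
phi = 2.3034e+17 /cm^2/s

2.3034e+17


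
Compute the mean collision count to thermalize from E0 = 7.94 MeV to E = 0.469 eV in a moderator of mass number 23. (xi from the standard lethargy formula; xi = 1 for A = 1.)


xi = 1 + (A-1)^2/(2A)*ln((A-1)/(A+1)) = 0.08448899 (for A = 23)
n = ln(E0/E) / xi
n = ln(7.94e6 / 0.469) / 0.08448899
n = ln(1.692964e+07) / 0.08448899 = 197.00

197.00


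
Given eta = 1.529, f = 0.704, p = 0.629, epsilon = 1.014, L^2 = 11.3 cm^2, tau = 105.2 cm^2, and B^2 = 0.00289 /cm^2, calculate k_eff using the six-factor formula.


k_inf = eta*f*p*eps = 1.529*0.704*0.629*1.014 = 0.6865446
P_TNL = 1/(1 + L^2*B^2) = 1/(1 + 11.3*0.00289) = 0.9683758
P_FNL = exp(-B^2*tau) = exp(-0.00289*105.2) = 0.7378402
k_eff = k_inf * P_TNL * P_FNL = 0.6865446 * 0.9683758 * 0.7378402
k_eff = 0.49054

0.49054


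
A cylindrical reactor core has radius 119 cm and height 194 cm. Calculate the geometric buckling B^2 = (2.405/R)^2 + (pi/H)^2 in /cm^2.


B^2 = (2.405/R)^2 + (pi/H)^2
B^2 = (2.405/119)^2 + (pi/194)^2
B^2 = 6.7069e-04 /cm^2

6.7069e-04


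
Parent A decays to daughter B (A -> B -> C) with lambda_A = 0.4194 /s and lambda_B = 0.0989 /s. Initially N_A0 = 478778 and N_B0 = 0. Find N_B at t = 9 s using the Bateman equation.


N_B(t) = lambda_A * N_A0 / (lambda_B - lambda_A) * [exp(-lambda_A*t) - exp(-lambda_B*t)]
exp(-0.4194*9) = 0.02294627; exp(-0.0989*9) = 0.4106147
N_B = 0.4194 * 478778 / (0.0989 - 0.4194) * (0.02294627 - 0.4106147)
N_B = 242882

242882


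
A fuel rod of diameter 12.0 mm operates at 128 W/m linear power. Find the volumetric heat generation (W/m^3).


r = D / 2 / 1000 = 12.0 / 2 / 1000 = 0.006 m
q''' = q' / (pi * r^2)
q''' = 128 / (pi * 0.006^2)
q''' = 1.1318e+06 W/m^3

1.1318e+06


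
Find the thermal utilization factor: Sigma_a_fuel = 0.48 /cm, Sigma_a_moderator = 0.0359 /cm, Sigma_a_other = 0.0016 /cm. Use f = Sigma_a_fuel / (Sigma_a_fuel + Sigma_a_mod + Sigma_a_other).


f = Sigma_a_fuel / (Sigma_a_fuel + Sigma_a_mod + Sigma_a_other)
f = 0.48 / (0.48 + 0.0359 + 0.0016)
f = 0.92754

0.92754


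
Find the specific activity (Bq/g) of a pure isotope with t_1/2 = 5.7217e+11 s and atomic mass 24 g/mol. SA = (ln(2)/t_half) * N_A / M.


lambda = ln(2) / t_half = ln(2) / 5.7217e+11 = 1.211436e-12 /s
SA = lambda * N_A / M
SA = 1.211436e-12 * 6.022e23 / 24
SA = 3.0397e+10 Bq/g

3.0397e+10


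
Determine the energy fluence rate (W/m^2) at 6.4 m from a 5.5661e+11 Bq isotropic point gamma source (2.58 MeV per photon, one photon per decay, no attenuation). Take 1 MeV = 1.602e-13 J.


psi = A * E * 1.602e-13 / (4*pi*r^2)
psi = 5.5661e+11 * 2.58 * 1.602e-13 / (4*pi*6.4^2)
psi = 4.4695e-04 W/m^2

4.4695e-04


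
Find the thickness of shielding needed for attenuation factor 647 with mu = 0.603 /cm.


x = ln(factor) / mu
x = ln(647) / 0.603
x = 10.734 cm

10.734


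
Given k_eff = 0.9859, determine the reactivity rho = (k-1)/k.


rho = (k_eff - 1) / k_eff
rho = (0.9859 - 1) / 0.9859
rho = -0.014302

-0.014302


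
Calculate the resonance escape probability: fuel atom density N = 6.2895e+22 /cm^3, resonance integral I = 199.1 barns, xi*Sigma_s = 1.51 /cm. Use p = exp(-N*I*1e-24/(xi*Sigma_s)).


p = exp(-N * I * 1e-24 / (xi*Sigma_s))
p = exp(-6.2895e+22 * 199.1 * 1e-24 / 1.51)
p = 2.5027e-04

2.5027e-04


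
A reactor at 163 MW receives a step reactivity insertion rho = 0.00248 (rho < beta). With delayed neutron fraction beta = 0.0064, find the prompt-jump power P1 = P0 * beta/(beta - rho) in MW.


P1/P0 = beta / (beta - rho)
P1/P0 = 0.0064 / (0.0064 - 0.00248) = 1.632653
P1 = 163 * 1.632653 = 266.12 MW

266.12


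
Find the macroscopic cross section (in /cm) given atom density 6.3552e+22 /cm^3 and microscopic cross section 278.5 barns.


Sigma = N * sigma_barns * 1e-24
Sigma = 6.3552e+22 * 278.5 * 1e-24
Sigma = 17.699 /cm

17.699


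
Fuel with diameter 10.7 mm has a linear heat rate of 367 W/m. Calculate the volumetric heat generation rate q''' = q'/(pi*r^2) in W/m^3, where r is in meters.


r = D / 2 / 1000 = 10.7 / 2 / 1000 = 0.00535 m
q''' = q' / (pi * r^2)
q''' = 367 / (pi * 0.00535^2)
q''' = 4.0814e+06 W/m^3

4.0814e+06


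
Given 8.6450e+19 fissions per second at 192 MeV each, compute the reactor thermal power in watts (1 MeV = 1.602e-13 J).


P = fission_rate * E_MeV * 1.602e-13
P = 8.6450e+19 * 192 * 1.602e-13
P = 2.6591e+09 W

2.6591e+09


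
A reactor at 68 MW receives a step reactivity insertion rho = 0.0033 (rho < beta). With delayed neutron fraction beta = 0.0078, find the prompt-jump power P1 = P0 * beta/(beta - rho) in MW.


P1/P0 = beta / (beta - rho)
P1/P0 = 0.0078 / (0.0078 - 0.0033) = 1.733333
P1 = 68 * 1.733333 = 117.87 MW

117.87


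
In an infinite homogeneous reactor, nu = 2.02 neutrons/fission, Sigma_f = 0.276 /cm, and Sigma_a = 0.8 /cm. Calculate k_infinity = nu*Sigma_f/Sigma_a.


k_inf = nu * Sigma_f / Sigma_a
k_inf = 2.02 * 0.276 / 0.8
k_inf = 0.69690

0.69690


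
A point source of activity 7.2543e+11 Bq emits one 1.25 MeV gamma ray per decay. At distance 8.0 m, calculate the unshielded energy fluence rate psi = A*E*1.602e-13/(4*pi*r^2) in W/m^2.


psi = A * E * 1.602e-13 / (4*pi*r^2)
psi = 7.2543e+11 * 1.25 * 1.602e-13 / (4*pi*8.0^2)
psi = 1.8063e-04 W/m^2

1.8063e-04


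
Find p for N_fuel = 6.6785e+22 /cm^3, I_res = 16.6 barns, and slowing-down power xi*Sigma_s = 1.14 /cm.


p = exp(-N * I * 1e-24 / (xi*Sigma_s))
p = exp(-6.6785e+22 * 16.6 * 1e-24 / 1.14)
p = 0.37814

0.37814


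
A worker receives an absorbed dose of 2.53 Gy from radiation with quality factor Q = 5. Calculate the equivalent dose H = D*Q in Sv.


H = D * Q
H = 2.53 * 5
H = 12.650 Sv

12.650


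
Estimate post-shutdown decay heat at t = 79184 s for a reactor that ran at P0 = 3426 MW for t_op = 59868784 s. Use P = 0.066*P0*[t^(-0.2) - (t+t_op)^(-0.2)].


P/P0 = 0.066 * [t^(-0.2) - (t + t_op)^(-0.2)]
P/P0 = 0.066 * [79184^(-0.2) - (79184 + 59868784)^(-0.2)]
P/P0 = 0.066 * [0.1047786 - 0.02782564] = 0.005078895
P = 3426 * 0.005078895 = 17.400 MW

17.400


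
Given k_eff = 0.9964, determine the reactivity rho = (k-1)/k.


rho = (k_eff - 1) / k_eff
rho = (0.9964 - 1) / 0.9964
rho = -0.0036130

-0.0036130


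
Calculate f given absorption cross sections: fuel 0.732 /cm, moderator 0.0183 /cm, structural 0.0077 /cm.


f = Sigma_a_fuel / (Sigma_a_fuel + Sigma_a_mod + Sigma_a_other)
f = 0.732 / (0.732 + 0.0183 + 0.0077)
f = 0.96570

0.96570


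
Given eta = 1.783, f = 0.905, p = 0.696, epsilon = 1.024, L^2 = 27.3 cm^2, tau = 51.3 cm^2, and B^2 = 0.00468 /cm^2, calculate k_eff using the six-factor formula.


k_inf = eta*f*p*eps = 1.783*0.905*0.696*1.024 = 1.150030
P_TNL = 1/(1 + L^2*B^2) = 1/(1 + 27.3*0.00468) = 0.8867103
P_FNL = exp(-B^2*tau) = exp(-0.00468*51.3) = 0.7865618
k_eff = k_inf * P_TNL * P_FNL = 1.150030 * 0.8867103 * 0.7865618
k_eff = 0.80209

0.80209


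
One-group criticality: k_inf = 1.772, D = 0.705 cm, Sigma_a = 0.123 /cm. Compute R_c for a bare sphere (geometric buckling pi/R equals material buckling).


L^2 = D / Sigma_a = 0.705 / 0.123 = 5.731707 cm^2
B_m^2 = (k_inf - 1) / L^2 = (1.772 - 1) / 5.731707 = 0.1346894 /cm^2
For a bare sphere: B_g = pi/R, so R_c = pi / sqrt(B_m^2)
R_c = pi / sqrt(0.1346894) = 8.5602 cm

8.5602


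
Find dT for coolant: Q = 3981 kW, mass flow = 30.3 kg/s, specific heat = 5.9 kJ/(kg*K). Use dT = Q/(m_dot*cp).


dT = Q / (m_dot * cp)
dT = 3981 / (30.3 * 5.9)
dT = 22.269 C

22.269


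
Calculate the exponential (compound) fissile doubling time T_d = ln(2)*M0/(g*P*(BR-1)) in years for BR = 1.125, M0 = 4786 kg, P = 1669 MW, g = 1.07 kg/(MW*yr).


Breeding gain G = BR - 1 = 1.125 - 1 = 0.125
Fissile production rate = g * P * G = 1.07 * 1669 * 0.125 = 223.22875 kg/yr
T_d = ln(2) * M0 / (g * P * G)
T_d = ln(2) * 4786 / 223.22875 = 14.861 yr

14.861


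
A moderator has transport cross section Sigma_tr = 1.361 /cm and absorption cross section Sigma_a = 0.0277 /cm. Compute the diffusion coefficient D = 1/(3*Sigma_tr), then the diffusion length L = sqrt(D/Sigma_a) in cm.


D = 1 / (3 * Sigma_tr) = 1 / (3 * 1.361) = 0.2449180 cm
L = sqrt(D / Sigma_a)
L = sqrt(0.2449180 / 0.0277)
L = 2.9735 cm

2.9735


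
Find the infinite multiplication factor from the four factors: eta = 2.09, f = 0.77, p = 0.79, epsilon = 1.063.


k_inf = eta * f * p * epsilon
k_inf = 2.09 * 0.77 * 0.79 * 1.063
k_inf = 1.3514

1.3514


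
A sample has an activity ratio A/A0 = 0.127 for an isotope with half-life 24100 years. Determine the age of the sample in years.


lambda = ln(2) / t_half = ln(2) / 24100 = 2.876129e-05 /yr
t = -ln(A/A0) / lambda
t = -ln(0.127) / 2.876129e-05
t = 71748 yr

71748


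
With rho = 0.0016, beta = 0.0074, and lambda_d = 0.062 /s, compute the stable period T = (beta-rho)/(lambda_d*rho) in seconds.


T = (beta - rho) / (lambda_d * rho)
T = (0.0074 - 0.0016) / (0.062 * 0.0016)
T = 58.468 s

58.468


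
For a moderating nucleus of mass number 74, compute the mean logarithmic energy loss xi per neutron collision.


xi = 1 + (A-1)^2/(2A) * ln((A-1)/(A+1))
xi = 1 + (74-1)^2/(2*74) * ln((74-1)/(74 +1))
xi = 0.026785

0.026785


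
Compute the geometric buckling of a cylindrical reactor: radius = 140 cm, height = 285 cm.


B^2 = (2.405/R)^2 + (pi/H)^2
B^2 = (2.405/140)^2 + (pi/285)^2
B^2 = 4.1661e-04 /cm^2

4.1661e-04


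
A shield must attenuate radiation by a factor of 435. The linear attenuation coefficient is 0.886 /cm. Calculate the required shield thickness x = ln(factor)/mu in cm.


x = ln(factor) / mu
x = ln(435) / 0.886
x = 6.8570 cm

6.8570


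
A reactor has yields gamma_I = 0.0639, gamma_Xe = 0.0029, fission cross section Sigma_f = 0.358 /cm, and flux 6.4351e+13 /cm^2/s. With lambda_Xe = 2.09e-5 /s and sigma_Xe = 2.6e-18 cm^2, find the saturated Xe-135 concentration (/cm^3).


Xe_eq = (gamma_I + gamma_Xe) * Sigma_f * phi / (lambda_Xe + sigma_Xe * phi)
Numerator = (0.0639 + 0.0029) * 0.358 * 6.4351e+13 = 1.538916e+12
Denominator = 2.09e-5 + 2.6e-18 * 6.4351e+13 = 1.882126e-04
Xe_eq = 1.538916e+12 / 1.882126e-04 = 8.1765e+15 /cm^3

8.1765e+15


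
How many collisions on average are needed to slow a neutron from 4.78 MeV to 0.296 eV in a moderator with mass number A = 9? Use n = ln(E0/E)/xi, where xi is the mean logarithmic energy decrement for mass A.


xi = 1 + (A-1)^2/(2A)*ln((A-1)/(A+1)) = 0.2066007 (for A = 9)
n = ln(E0/E) / xi
n = ln(4.78e6 / 0.296) / 0.2066007
n = ln(1.614865e+07) / 0.2066007 = 80.335

80.335


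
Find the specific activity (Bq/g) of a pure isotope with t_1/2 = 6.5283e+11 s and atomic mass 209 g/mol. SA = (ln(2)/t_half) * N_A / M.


lambda = ln(2) / t_half = ln(2) / 6.5283e+11 = 1.061758e-12 /s
SA = lambda * N_A / M
SA = 1.061758e-12 * 6.022e23 / 209
SA = 3.0593e+09 Bq/g

3.0593e+09


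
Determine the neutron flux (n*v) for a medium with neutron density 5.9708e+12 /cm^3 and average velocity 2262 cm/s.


phi = n * v
phi = 5.9708e+12 * 2262
phi = 1.3506e+16 /cm^2/s

1.3506e+16


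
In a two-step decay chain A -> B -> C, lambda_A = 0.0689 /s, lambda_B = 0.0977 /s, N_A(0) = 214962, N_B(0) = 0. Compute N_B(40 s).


N_B(t) = lambda_A * N_A0 / (lambda_B - lambda_A) * [exp(-lambda_A*t) - exp(-lambda_B*t)]
exp(-0.0689*40) = 0.06354544; exp(-0.0977*40) = 0.02008062
N_B = 0.0689 * 214962 / (0.0977 - 0.0689) * (0.06354544 - 0.02008062)
N_B = 22353

22353


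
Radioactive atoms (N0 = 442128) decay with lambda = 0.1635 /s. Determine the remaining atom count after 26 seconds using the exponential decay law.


N = N0 * exp(-lambda * t)
N = 442128 * exp(-0.1635 * 26)
N = 6300.3

6300.3


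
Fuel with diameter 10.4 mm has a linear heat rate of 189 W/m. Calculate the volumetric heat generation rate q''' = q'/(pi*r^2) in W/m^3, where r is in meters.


r = D / 2 / 1000 = 10.4 / 2 / 1000 = 0.0052 m
q''' = q' / (pi * r^2)
q''' = 189 / (pi * 0.0052^2)
q''' = 2.2249e+06 W/m^3

2.2249e+06


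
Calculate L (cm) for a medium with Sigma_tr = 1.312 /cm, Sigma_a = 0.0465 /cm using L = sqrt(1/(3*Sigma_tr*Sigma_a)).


D = 1 / (3 * Sigma_tr) = 1 / (3 * 1.312) = 0.2540650 cm
L = sqrt(D / Sigma_a)
L = sqrt(0.2540650 / 0.0465)
L = 2.3375 cm

2.3375


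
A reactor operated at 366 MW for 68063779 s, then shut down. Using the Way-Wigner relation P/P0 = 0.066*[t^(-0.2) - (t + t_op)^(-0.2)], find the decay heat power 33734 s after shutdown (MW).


P/P0 = 0.066 * [t^(-0.2) - (t + t_op)^(-0.2)]
P/P0 = 0.066 * [33734^(-0.2) - (33734 + 68063779)^(-0.2)]
P/P0 = 0.066 * [0.1242758 - 0.02712525] = 0.006411936
P = 366 * 0.006411936 = 2.3468 MW

2.3468


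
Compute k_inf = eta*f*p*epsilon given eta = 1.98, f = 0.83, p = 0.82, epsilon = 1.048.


k_inf = eta * f * p * epsilon
k_inf = 1.98 * 0.83 * 0.82 * 1.048
k_inf = 1.4123

1.4123


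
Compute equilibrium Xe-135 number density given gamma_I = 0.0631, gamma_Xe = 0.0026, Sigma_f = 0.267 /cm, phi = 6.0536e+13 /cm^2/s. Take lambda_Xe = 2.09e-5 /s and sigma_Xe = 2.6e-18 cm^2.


Xe_eq = (gamma_I + gamma_Xe) * Sigma_f * phi / (lambda_Xe + sigma_Xe * phi)
Numerator = (0.0631 + 0.0026) * 0.267 * 6.0536e+13 = 1.061916e+12
Denominator = 2.09e-5 + 2.6e-18 * 6.0536e+13 = 1.782936e-04
Xe_eq = 1.061916e+12 / 1.782936e-04 = 5.9560e+15 /cm^3

5.9560e+15


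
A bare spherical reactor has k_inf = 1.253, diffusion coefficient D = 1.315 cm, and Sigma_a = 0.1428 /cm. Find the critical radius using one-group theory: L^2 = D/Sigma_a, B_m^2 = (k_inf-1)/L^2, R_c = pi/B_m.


L^2 = D / Sigma_a = 1.315 / 0.1428 = 9.208683 cm^2
B_m^2 = (k_inf - 1) / L^2 = (1.253 - 1) / 9.208683 = 0.02747407 /cm^2
For a bare sphere: B_g = pi/R, so R_c = pi / sqrt(B_m^2)
R_c = pi / sqrt(0.02747407) = 18.953 cm

18.953


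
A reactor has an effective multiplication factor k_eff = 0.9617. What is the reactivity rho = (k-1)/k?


rho = (k_eff - 1) / k_eff
rho = (0.9617 - 1) / 0.9617
rho = -0.039825

-0.039825


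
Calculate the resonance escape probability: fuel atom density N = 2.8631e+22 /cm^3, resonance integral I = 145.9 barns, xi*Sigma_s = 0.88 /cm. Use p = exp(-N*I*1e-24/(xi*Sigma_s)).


p = exp(-N * I * 1e-24 / (xi*Sigma_s))
p = exp(-2.8631e+22 * 145.9 * 1e-24 / 0.88)
p = 0.0086786

0.0086786


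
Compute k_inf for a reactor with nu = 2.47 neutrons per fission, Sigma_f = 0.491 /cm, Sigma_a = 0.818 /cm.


k_inf = nu * Sigma_f / Sigma_a
k_inf = 2.47 * 0.491 / 0.818
k_inf = 1.4826

1.4826


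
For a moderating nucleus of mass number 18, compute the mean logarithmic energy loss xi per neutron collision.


xi = 1 + (A-1)^2/(2A) * ln((A-1)/(A+1))
xi = 1 + (18-1)^2/(2*18) * ln((18-1)/(18 +1))
xi = 0.10711

0.10711


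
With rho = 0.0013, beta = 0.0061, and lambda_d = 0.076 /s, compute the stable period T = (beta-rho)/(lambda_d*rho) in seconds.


T = (beta - rho) / (lambda_d * rho)
T = (0.0061 - 0.0013) / (0.076 * 0.0013)
T = 48.583 s

48.583


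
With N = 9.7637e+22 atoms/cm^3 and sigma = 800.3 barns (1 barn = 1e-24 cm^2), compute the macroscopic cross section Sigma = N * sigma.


Sigma = N * sigma_barns * 1e-24
Sigma = 9.7637e+22 * 800.3 * 1e-24
Sigma = 78.139 /cm

78.139


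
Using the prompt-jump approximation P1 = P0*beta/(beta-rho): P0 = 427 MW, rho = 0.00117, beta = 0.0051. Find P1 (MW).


P1/P0 = beta / (beta - rho)
P1/P0 = 0.0051 / (0.0051 - 0.00117) = 1.297710
P1 = 427 * 1.297710 = 554.12 MW

554.12


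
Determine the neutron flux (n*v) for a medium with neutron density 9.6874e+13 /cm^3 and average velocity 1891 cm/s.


phi = n * v
phi = 9.6874e+13 * 1891
phi = 1.8319e+17 /cm^2/s

1.8319e+17


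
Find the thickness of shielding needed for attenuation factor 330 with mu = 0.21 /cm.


x = ln(factor) / mu
x = ln(330) / 0.21
x = 27.615 cm

27.615


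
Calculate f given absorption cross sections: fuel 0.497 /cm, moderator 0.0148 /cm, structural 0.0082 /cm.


f = Sigma_a_fuel / (Sigma_a_fuel + Sigma_a_mod + Sigma_a_other)
f = 0.497 / (0.497 + 0.0148 + 0.0082)
f = 0.95577

0.95577


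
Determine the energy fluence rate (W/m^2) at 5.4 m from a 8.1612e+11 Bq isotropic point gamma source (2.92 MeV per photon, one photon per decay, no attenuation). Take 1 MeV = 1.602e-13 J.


psi = A * E * 1.602e-13 / (4*pi*r^2)
psi = 8.1612e+11 * 2.92 * 1.602e-13 / (4*pi*5.4^2)
psi = 0.0010418 W/m^2

0.0010418


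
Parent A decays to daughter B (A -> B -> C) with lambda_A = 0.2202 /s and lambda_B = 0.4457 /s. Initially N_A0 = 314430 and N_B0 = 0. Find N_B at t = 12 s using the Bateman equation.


N_B(t) = lambda_A * N_A0 / (lambda_B - lambda_A) * [exp(-lambda_A*t) - exp(-lambda_B*t)]
exp(-0.2202*12) = 0.07119021; exp(-0.4457*12) = 0.004755754
N_B = 0.2202 * 314430 / (0.4457 - 0.2202) * (0.07119021 - 0.004755754)
N_B = 20398

20398


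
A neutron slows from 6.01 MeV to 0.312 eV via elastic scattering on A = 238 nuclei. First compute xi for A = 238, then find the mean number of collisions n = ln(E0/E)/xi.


xi = 1 + (A-1)^2/(2A)*ln((A-1)/(A+1)) = 0.008379872 (for A = 238)
n = ln(E0/E) / xi
n = ln(6.01e6 / 0.312) / 0.008379872
n = ln(1.926282e+07) / 0.008379872 = 2001.7

2001.7


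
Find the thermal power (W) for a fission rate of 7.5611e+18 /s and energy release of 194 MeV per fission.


P = fission_rate * E_MeV * 1.602e-13
P = 7.5611e+18 * 194 * 1.602e-13
P = 2.3499e+08 W

2.3499e+08


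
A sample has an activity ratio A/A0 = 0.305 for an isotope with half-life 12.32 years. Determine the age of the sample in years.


lambda = ln(2) / t_half = ln(2) / 12.32 = 0.05626195 /yr
t = -ln(A/A0) / lambda
t = -ln(0.305) / 0.05626195
t = 21.106 yr

21.106


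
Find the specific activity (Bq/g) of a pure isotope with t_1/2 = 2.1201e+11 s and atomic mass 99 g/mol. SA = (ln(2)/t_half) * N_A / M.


lambda = ln(2) / t_half = ln(2) / 2.1201e+11 = 3.269408e-12 /s
SA = lambda * N_A / M
SA = 3.269408e-12 * 6.022e23 / 99
SA = 1.9887e+10 Bq/g

1.9887e+10


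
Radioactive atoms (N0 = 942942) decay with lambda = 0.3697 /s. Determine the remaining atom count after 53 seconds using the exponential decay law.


N = N0 * exp(-lambda * t)
N = 942942 * exp(-0.3697 * 53)
N = 0.0029166

0.0029166


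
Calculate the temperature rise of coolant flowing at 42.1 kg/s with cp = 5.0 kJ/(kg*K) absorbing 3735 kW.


dT = Q / (m_dot * cp)
dT = 3735 / (42.1 * 5.0)
dT = 17.743 C

17.743


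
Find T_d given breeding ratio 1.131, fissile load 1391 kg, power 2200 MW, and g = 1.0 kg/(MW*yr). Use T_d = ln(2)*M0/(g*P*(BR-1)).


Breeding gain G = BR - 1 = 1.131 - 1 = 0.131
Fissile production rate = g * P * G = 1.0 * 2200 * 0.131 = 288.2 kg/yr
T_d = ln(2) * M0 / (g * P * G)
T_d = ln(2) * 1391 / 288.2 = 3.3455 yr

3.3455


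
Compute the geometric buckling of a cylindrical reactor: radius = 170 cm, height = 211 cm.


B^2 = (2.405/R)^2 + (pi/H)^2
B^2 = (2.405/170)^2 + (pi/211)^2
B^2 = 4.2182e-04 /cm^2

4.2182e-04


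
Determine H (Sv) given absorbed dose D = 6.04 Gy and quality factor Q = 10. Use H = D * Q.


H = D * Q
H = 6.04 * 10
H = 60.400 Sv

60.400


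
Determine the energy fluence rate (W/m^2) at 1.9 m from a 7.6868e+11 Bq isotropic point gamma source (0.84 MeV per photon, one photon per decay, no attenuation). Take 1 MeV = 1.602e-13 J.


psi = A * E * 1.602e-13 / (4*pi*r^2)
psi = 7.6868e+11 * 0.84 * 1.602e-13 / (4*pi*1.9^2)
psi = 0.0022802 W/m^2

0.0022802


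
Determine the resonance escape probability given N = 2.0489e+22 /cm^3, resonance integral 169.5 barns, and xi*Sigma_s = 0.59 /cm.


p = exp(-N * I * 1e-24 / (xi*Sigma_s))
p = exp(-2.0489e+22 * 169.5 * 1e-24 / 0.59)
p = 0.0027774

0.0027774


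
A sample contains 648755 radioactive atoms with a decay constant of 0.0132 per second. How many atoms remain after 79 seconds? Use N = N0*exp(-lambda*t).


N = N0 * exp(-lambda * t)
N = 648755 * exp(-0.0132 * 79)
N = 228664

228664


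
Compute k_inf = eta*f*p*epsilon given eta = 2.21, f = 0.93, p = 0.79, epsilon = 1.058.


k_inf = eta * f * p * epsilon
k_inf = 2.21 * 0.93 * 0.79 * 1.058
k_inf = 1.7179

1.7179


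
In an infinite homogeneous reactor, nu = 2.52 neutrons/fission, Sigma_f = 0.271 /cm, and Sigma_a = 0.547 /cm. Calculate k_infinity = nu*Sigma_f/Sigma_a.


k_inf = nu * Sigma_f / Sigma_a
k_inf = 2.52 * 0.271 / 0.547
k_inf = 1.2485

1.2485


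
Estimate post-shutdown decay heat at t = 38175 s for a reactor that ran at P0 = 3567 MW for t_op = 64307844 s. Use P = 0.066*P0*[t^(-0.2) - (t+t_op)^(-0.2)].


P/P0 = 0.066 * [t^(-0.2) - (t + t_op)^(-0.2)]
P/P0 = 0.066 * [38175^(-0.2) - (38175 + 64307844)^(-0.2)]
P/P0 = 0.066 * [0.1212395 - 0.02743441] = 0.006191136
P = 3567 * 0.006191136 = 22.084 MW

22.084


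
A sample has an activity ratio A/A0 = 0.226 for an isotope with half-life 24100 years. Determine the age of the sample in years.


lambda = ln(2) / t_half = ln(2) / 24100 = 2.876129e-05 /yr
t = -ln(A/A0) / lambda
t = -ln(0.226) / 2.876129e-05
t = 51709 yr

51709


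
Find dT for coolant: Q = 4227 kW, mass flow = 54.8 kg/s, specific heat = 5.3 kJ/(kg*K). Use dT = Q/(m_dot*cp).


dT = Q / (m_dot * cp)
dT = 4227 / (54.8 * 5.3)
dT = 14.554 C

14.554


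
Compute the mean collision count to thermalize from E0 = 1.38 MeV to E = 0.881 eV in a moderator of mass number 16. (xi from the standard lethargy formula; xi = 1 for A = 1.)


xi = 1 + (A-1)^2/(2A)*ln((A-1)/(A+1)) = 0.1199467 (for A = 16)
n = ln(E0/E) / xi
n = ln(1.38e6 / 0.881) / 0.1199467
n = ln(1.566402e+06) / 0.1199467 = 118.92

118.92


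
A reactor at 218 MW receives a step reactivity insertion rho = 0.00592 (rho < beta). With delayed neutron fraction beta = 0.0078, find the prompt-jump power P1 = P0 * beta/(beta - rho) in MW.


P1/P0 = beta / (beta - rho)
P1/P0 = 0.0078 / (0.0078 - 0.00592) = 4.148936
P1 = 218 * 4.148936 = 904.47 MW

904.47


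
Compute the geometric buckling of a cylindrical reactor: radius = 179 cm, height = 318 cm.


B^2 = (2.405/R)^2 + (pi/H)^2
B^2 = (2.405/179)^2 + (pi/318)^2
B^2 = 2.7812e-04 /cm^2

2.7812e-04


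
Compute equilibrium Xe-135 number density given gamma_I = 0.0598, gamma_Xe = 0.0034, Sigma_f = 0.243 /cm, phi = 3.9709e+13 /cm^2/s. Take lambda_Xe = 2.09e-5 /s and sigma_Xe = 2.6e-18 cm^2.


Xe_eq = (gamma_I + gamma_Xe) * Sigma_f * phi / (lambda_Xe + sigma_Xe * phi)
Numerator = (0.0598 + 0.0034) * 0.243 * 3.9709e+13 = 6.098349e+11
Denominator = 2.09e-5 + 2.6e-18 * 3.9709e+13 = 1.241434e-04
Xe_eq = 6.098349e+11 / 1.241434e-04 = 4.9123e+15 /cm^3

4.9123e+15


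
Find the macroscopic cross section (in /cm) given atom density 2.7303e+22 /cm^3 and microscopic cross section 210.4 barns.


Sigma = N * sigma_barns * 1e-24
Sigma = 2.7303e+22 * 210.4 * 1e-24
Sigma = 5.7446 /cm

5.7446


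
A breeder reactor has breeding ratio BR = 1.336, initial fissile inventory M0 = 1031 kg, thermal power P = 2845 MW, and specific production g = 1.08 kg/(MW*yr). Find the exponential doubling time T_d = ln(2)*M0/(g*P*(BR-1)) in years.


Breeding gain G = BR - 1 = 1.336 - 1 = 0.336
Fissile production rate = g * P * G = 1.08 * 2845 * 0.336 = 1032.3936 kg/yr
T_d = ln(2) * M0 / (g * P * G)
T_d = ln(2) * 1031 / 1032.3936 = 0.69221 yr

0.69221


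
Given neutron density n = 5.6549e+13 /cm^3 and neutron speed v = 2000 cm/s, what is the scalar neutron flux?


phi = n * v
phi = 5.6549e+13 * 2000
phi = 1.1310e+17 /cm^2/s

1.1310e+17


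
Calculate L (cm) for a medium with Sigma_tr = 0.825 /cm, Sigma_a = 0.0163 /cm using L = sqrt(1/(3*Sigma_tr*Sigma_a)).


D = 1 / (3 * Sigma_tr) = 1 / (3 * 0.825) = 0.4040404 cm
L = sqrt(D / Sigma_a)
L = sqrt(0.4040404 / 0.0163)
L = 4.9787 cm

4.9787


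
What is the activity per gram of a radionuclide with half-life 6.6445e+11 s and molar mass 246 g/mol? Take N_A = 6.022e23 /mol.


lambda = ln(2) / t_half = ln(2) / 6.6445e+11 = 1.043189e-12 /s
SA = lambda * N_A / M
SA = 1.043189e-12 * 6.022e23 / 246
SA = 2.5537e+09 Bq/g

2.5537e+09


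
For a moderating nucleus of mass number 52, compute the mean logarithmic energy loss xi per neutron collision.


xi = 1 + (A-1)^2/(2A) * ln((A-1)/(A+1))
xi = 1 + (52-1)^2/(2*52) * ln((52-1)/(52 +1))
xi = 0.037973

0.037973


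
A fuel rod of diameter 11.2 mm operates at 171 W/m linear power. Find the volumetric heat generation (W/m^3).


r = D / 2 / 1000 = 11.2 / 2 / 1000 = 0.0056 m
q''' = q' / (pi * r^2)
q''' = 171 / (pi * 0.0056^2)
q''' = 1.7357e+06 W/m^3

1.7357e+06


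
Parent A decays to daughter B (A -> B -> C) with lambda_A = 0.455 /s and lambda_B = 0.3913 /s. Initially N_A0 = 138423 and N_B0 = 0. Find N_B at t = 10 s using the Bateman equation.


N_B(t) = lambda_A * N_A0 / (lambda_B - lambda_A) * [exp(-lambda_A*t) - exp(-lambda_B*t)]
exp(-0.455*10) = 0.01056720; exp(-0.3913*10) = 0.01998047
N_B = 0.455 * 138423 / (0.3913 - 0.455) * (0.01056720 - 0.01998047)
N_B = 9307.2

9307.2


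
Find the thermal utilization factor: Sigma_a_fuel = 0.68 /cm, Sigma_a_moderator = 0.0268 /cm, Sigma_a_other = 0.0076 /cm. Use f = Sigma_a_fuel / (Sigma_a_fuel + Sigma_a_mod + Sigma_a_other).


f = Sigma_a_fuel / (Sigma_a_fuel + Sigma_a_mod + Sigma_a_other)
f = 0.68 / (0.68 + 0.0268 + 0.0076)
f = 0.95185

0.95185


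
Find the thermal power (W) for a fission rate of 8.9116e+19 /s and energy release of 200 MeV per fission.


P = fission_rate * E_MeV * 1.602e-13
P = 8.9116e+19 * 200 * 1.602e-13
P = 2.8553e+09 W

2.8553e+09


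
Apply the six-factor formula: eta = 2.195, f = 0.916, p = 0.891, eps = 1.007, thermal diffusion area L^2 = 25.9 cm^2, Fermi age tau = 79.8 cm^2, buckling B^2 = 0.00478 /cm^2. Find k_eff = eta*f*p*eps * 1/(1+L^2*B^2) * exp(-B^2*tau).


k_inf = eta*f*p*eps = 2.195*0.916*0.891*1.007 = 1.804003
P_TNL = 1/(1 + L^2*B^2) = 1/(1 + 25.9*0.00478) = 0.8898365
P_FNL = exp(-B^2*tau) = exp(-0.00478*79.8) = 0.6828746
k_eff = k_inf * P_TNL * P_FNL = 1.804003 * 0.8898365 * 0.6828746
k_eff = 1.0962

1.0962


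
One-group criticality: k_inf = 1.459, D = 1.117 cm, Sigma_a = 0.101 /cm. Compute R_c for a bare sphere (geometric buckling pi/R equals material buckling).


L^2 = D / Sigma_a = 1.117 / 0.101 = 11.05941 cm^2
B_m^2 = (k_inf - 1) / L^2 = (1.459 - 1) / 11.05941 = 0.04150312 /cm^2
For a bare sphere: B_g = pi/R, so R_c = pi / sqrt(B_m^2)
R_c = pi / sqrt(0.04150312) = 15.421 cm

15.421


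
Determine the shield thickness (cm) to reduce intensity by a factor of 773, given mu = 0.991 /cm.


x = ln(factor) / mu
x = ln(773) / 0.991
x = 6.7107 cm

6.7107


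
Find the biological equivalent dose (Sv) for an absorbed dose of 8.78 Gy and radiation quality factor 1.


H = D * Q
H = 8.78 * 1
H = 8.7800 Sv

8.7800


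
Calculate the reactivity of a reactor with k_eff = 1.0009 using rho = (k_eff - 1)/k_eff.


rho = (k_eff - 1) / k_eff
rho = (1.0009 - 1) / 1.0009
rho = 8.9919e-04

8.9919e-04


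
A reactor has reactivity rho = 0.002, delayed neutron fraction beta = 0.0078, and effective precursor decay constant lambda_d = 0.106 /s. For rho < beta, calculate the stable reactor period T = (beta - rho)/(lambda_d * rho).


T = (beta - rho) / (lambda_d * rho)
T = (0.0078 - 0.002) / (0.106 * 0.002)
T = 27.358 s

27.358


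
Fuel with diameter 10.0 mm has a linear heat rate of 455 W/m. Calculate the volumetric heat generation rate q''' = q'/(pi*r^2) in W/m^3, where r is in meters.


r = D / 2 / 1000 = 10.0 / 2 / 1000 = 0.005 m
q''' = q' / (pi * r^2)
q''' = 455 / (pi * 0.005^2)
q''' = 5.7932e+06 W/m^3

5.7932e+06


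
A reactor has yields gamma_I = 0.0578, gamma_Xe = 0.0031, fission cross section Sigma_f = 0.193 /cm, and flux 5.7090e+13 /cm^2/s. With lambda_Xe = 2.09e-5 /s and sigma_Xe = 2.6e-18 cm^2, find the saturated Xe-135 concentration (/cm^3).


Xe_eq = (gamma_I + gamma_Xe) * Sigma_f * phi / (lambda_Xe + sigma_Xe * phi)
Numerator = (0.0578 + 0.0031) * 0.193 * 5.7090e+13 = 6.710187e+11
Denominator = 2.09e-5 + 2.6e-18 * 5.7090e+13 = 1.693340e-04
Xe_eq = 6.710187e+11 / 1.693340e-04 = 3.9627e+15 /cm^3

3.9627e+15


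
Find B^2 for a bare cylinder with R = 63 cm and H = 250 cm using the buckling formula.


B^2 = (2.405/R)^2 + (pi/H)^2
B^2 = (2.405/63)^2 + (pi/250)^2
B^2 = 0.0016152 /cm^2

0.0016152


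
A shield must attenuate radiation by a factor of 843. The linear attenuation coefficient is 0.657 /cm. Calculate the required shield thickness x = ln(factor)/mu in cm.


x = ln(factor) / mu
x = ln(843) / 0.657
x = 10.254 cm

10.254


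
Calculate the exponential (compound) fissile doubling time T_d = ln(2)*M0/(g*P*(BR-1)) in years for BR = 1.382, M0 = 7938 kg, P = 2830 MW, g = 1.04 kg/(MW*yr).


Breeding gain G = BR - 1 = 1.382 - 1 = 0.382
Fissile production rate = g * P * G = 1.04 * 2830 * 0.382 = 1124.3024 kg/yr
T_d = ln(2) * M0 / (g * P * G)
T_d = ln(2) * 7938 / 1124.3024 = 4.8939 yr

4.8939


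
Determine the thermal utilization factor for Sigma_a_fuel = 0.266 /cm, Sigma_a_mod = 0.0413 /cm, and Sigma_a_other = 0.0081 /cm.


f = Sigma_a_fuel / (Sigma_a_fuel + Sigma_a_mod + Sigma_a_other)
f = 0.266 / (0.266 + 0.0413 + 0.0081)
f = 0.84337

0.84337


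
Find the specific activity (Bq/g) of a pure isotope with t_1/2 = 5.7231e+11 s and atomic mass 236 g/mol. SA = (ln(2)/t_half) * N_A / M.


lambda = ln(2) / t_half = ln(2) / 5.7231e+11 = 1.211139e-12 /s
SA = lambda * N_A / M
SA = 1.211139e-12 * 6.022e23 / 236
SA = 3.0905e+09 Bq/g

3.0905e+09


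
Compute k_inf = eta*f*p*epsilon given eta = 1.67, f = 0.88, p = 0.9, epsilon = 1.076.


k_inf = eta * f * p * epsilon
k_inf = 1.67 * 0.88 * 0.9 * 1.076
k_inf = 1.4232

1.4232


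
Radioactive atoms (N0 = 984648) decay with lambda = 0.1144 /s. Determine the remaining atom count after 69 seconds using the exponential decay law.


N = N0 * exp(-lambda * t)
N = 984648 * exp(-0.1144 * 69)
N = 367.40

367.40


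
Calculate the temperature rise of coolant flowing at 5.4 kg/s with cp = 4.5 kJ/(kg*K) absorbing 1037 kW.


dT = Q / (m_dot * cp)
dT = 1037 / (5.4 * 4.5)
dT = 42.675 C

42.675


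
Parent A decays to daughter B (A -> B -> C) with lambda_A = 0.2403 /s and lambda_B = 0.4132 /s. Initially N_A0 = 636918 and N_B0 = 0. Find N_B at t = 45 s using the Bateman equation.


N_B(t) = lambda_A * N_A0 / (lambda_B - lambda_A) * [exp(-lambda_A*t) - exp(-lambda_B*t)]
exp(-0.2403*45) = 2.012596e-05; exp(-0.4132*45) = 8.408691e-09
N_B = 0.2403 * 636918 / (0.4132 - 0.2403) * (2.012596e-05 - 8.408691e-09)
N_B = 17.808

17.808


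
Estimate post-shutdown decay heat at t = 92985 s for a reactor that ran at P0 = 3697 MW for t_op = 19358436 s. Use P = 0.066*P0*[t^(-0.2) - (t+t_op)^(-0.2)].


P/P0 = 0.066 * [t^(-0.2) - (t + t_op)^(-0.2)]
P/P0 = 0.066 * [92985^(-0.2) - (92985 + 19358436)^(-0.2)]
P/P0 = 0.066 * [0.1014653 - 0.03485056] = 0.004396573
P = 3697 * 0.004396573 = 16.254 MW

16.254


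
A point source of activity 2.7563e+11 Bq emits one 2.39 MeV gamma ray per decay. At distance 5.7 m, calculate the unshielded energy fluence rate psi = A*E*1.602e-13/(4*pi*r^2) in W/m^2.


psi = A * E * 1.602e-13 / (4*pi*r^2)
psi = 2.7563e+11 * 2.39 * 1.602e-13 / (4*pi*5.7^2)
psi = 2.5848e-04 W/m^2

2.5848e-04


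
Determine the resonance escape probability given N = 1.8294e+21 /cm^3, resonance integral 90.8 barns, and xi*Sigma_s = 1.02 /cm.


p = exp(-N * I * 1e-24 / (xi*Sigma_s))
p = exp(-1.8294e+21 * 90.8 * 1e-24 / 1.02)
p = 0.84972

0.84972


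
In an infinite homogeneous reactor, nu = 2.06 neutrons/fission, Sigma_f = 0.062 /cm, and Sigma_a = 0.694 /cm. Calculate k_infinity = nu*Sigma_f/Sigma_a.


k_inf = nu * Sigma_f / Sigma_a
k_inf = 2.06 * 0.062 / 0.694
k_inf = 0.18403

0.18403


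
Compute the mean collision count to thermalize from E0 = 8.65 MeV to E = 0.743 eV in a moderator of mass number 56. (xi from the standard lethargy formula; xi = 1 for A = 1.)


xi = 1 + (A-1)^2/(2A)*ln((A-1)/(A+1)) = 0.03529286 (for A = 56)
n = ln(E0/E) / xi
n = ln(8.65e6 / 0.743) / 0.03529286
n = ln(1.164199e+07) / 0.03529286 = 461.00

461.00


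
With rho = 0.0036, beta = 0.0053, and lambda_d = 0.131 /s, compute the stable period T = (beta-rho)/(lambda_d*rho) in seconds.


T = (beta - rho) / (lambda_d * rho)
T = (0.0053 - 0.0036) / (0.131 * 0.0036)
T = 3.6047 s

3.6047


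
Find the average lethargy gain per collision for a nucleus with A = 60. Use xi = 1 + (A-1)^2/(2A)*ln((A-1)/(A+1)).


xi = 1 + (A-1)^2/(2A) * ln((A-1)/(A+1))
xi = 1 + (60-1)^2/(2*60) * ln((60-1)/(60 +1))
xi = 0.032966

0.032966


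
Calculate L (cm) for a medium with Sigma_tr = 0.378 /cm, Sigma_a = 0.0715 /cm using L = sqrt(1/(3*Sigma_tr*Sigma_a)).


D = 1 / (3 * Sigma_tr) = 1 / (3 * 0.378) = 0.8818342 cm
L = sqrt(D / Sigma_a)
L = sqrt(0.8818342 / 0.0715)
L = 3.5119 cm

3.5119


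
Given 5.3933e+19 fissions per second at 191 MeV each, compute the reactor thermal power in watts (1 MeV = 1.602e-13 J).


P = fission_rate * E_MeV * 1.602e-13
P = 5.3933e+19 * 191 * 1.602e-13
P = 1.6503e+09 W

1.6503e+09


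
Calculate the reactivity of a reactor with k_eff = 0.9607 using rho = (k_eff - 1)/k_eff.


rho = (k_eff - 1) / k_eff
rho = (0.9607 - 1) / 0.9607
rho = -0.040908

-0.040908


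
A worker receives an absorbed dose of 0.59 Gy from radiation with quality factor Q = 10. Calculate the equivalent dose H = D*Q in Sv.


H = D * Q
H = 0.59 * 10
H = 5.9000 Sv

5.9000


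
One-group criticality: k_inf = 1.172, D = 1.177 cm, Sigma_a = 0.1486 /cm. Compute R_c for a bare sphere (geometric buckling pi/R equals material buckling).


L^2 = D / Sigma_a = 1.177 / 0.1486 = 7.920592 cm^2
B_m^2 = (k_inf - 1) / L^2 = (1.172 - 1) / 7.920592 = 0.02171555 /cm^2
For a bare sphere: B_g = pi/R, so R_c = pi / sqrt(B_m^2)
R_c = pi / sqrt(0.02171555) = 21.319 cm

21.319


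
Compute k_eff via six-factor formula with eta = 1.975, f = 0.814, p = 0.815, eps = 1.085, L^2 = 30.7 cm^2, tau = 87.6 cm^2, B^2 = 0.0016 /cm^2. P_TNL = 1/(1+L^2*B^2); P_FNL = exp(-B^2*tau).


k_inf = eta*f*p*eps = 1.975*0.814*0.815*1.085 = 1.421605
P_TNL = 1/(1 + L^2*B^2) = 1/(1 + 30.7*0.0016) = 0.9531798
P_FNL = exp(-B^2*tau) = exp(-0.0016*87.6) = 0.8692191
k_eff = k_inf * P_TNL * P_FNL = 1.421605 * 0.9531798 * 0.8692191
k_eff = 1.1778

1.1778


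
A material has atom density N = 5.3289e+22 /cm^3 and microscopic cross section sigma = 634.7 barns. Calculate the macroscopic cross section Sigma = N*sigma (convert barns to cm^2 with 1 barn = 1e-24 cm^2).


Sigma = N * sigma_barns * 1e-24
Sigma = 5.3289e+22 * 634.7 * 1e-24
Sigma = 33.823 /cm

33.823


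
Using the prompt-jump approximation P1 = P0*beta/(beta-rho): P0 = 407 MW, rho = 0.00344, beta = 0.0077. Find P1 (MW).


P1/P0 = beta / (beta - rho)
P1/P0 = 0.0077 / (0.0077 - 0.00344) = 1.807512
P1 = 407 * 1.807512 = 735.66 MW

735.66


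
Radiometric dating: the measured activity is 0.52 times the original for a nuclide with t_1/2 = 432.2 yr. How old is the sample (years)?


lambda = ln(2) / t_half = ln(2) / 432.2 = 0.001603765 /yr
t = -ln(A/A0) / lambda
t = -ln(0.52) / 0.001603765
t = 407.74 yr

407.74


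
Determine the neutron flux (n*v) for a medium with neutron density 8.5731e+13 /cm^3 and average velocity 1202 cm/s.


phi = n * v
phi = 8.5731e+13 * 1202
phi = 1.0305e+17 /cm^2/s

1.0305e+17


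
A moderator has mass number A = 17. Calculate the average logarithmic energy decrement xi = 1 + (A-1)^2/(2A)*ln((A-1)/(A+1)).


xi = 1 + (A-1)^2/(2A) * ln((A-1)/(A+1))
xi = 1 + (17-1)^2/(2*17) * ln((17-1)/(17 +1))
xi = 0.11316

0.11316
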